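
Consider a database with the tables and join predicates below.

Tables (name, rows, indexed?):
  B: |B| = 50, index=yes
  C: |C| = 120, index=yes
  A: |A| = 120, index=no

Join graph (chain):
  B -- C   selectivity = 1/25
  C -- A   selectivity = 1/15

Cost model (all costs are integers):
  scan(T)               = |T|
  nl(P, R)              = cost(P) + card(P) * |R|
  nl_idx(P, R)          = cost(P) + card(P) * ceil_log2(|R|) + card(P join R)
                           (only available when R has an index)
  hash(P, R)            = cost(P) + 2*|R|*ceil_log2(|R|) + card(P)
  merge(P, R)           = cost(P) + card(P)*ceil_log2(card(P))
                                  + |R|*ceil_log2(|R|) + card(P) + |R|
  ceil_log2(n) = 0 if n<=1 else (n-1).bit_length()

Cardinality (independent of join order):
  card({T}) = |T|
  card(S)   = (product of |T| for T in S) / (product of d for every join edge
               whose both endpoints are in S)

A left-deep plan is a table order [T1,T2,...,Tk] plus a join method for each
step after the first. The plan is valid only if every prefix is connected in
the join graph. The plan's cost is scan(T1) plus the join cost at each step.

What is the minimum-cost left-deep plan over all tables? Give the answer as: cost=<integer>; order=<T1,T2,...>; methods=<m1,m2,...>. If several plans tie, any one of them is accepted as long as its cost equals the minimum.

Selinger DP (subsets sized 1..n):
  {B}: scan cost=50, card=50
  {C}: scan cost=120, card=120
  {A}: scan cost=120, card=120
  {BC}: card=240; try (C,nl_idx)→640, (B,hash)→840, (B,nl_idx)→1080, (C,merge)→1360, (B,merge)→1430, (C,hash)→1780 …(+2); best=640 via (C,nl_idx)
  {AC}: card=960; try (C,hash)→1920, (C,nl_idx)→1920, (A,hash)→1920, (C,merge)→2040, (A,merge)→2040, (C,nl)→14520 …(+1); best=1920 via (C,hash)
  {ABC}: card=1920; try (A,hash)→2560, (B,hash)→3480, (A,merge)→3760, (B,nl_idx)→9600, (B,merge)→12830, (A,nl)→29440 …(+1); best=2560 via (A,hash)

cost=2560; order=B,C,A; methods=nl_idx,hash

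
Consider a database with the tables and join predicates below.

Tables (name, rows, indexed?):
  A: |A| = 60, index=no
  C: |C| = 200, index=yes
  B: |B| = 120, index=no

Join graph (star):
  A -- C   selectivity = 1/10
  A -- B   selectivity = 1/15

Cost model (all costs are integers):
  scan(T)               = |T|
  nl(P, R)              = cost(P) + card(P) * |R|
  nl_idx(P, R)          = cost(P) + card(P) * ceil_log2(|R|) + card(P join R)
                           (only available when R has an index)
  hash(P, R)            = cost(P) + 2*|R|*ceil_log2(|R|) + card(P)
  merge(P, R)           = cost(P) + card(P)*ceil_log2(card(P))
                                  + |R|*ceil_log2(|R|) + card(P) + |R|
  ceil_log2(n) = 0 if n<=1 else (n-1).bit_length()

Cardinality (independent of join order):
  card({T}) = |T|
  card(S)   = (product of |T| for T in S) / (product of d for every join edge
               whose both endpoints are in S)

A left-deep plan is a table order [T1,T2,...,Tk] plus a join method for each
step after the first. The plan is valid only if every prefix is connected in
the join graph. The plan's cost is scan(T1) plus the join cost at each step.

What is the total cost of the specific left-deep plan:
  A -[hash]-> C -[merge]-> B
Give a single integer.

step 1: scan A: cost=60, card=60
step 2: join C via hash
    card(P join C) = 60*200/(10) = 1200
    cost = 60 + 2*200*8 + 60 = 3320
step 3: join B via merge
    card(P join B) = 1200*120/(15) = 9600
    cost = 3320 + 1200*11 + 120*7 + 1200 + 120 = 18680

18680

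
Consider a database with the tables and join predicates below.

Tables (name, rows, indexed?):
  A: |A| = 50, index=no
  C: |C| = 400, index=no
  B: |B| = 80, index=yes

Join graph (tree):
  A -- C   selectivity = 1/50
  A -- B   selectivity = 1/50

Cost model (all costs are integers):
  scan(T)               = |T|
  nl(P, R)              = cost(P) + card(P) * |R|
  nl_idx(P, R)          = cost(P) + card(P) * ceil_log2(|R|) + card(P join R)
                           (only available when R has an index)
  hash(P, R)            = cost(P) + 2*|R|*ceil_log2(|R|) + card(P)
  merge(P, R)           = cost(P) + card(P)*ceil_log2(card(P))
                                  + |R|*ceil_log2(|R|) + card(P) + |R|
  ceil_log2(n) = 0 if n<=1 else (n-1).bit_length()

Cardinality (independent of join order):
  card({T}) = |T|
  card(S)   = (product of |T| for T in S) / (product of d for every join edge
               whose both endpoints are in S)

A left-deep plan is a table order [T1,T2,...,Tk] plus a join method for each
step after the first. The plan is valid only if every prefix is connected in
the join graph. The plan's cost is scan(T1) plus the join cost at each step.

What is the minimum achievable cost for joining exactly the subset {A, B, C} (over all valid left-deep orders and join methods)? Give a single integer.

2920

Selinger DP over subsets of {A,B,C}:
  {A}: scan cost=50, card=50
  {C}: scan cost=400, card=400
  {B}: scan cost=80, card=80
  {AC}: card=400; try (A,hash)→1400, (C,merge)→4400, (A,merge)→4750, (C,hash)→7300, (C,nl)→20050, (A,nl)→20400; best=1400 via (A,hash)
  {AB}: card=80; try (B,nl_idx)→480, (A,hash)→760, (B,merge)→1040, (A,merge)→1070, (B,hash)→1220, (B,nl)→4050 …(+1); best=480 via (B,nl_idx)
  {ABC}: card=640; try (B,hash)→2920, (B,nl_idx)→4840, (C,merge)→5120, (B,merge)→6040, (C,hash)→7760, (C,nl)→32480 …(+1); best=2920 via (B,hash)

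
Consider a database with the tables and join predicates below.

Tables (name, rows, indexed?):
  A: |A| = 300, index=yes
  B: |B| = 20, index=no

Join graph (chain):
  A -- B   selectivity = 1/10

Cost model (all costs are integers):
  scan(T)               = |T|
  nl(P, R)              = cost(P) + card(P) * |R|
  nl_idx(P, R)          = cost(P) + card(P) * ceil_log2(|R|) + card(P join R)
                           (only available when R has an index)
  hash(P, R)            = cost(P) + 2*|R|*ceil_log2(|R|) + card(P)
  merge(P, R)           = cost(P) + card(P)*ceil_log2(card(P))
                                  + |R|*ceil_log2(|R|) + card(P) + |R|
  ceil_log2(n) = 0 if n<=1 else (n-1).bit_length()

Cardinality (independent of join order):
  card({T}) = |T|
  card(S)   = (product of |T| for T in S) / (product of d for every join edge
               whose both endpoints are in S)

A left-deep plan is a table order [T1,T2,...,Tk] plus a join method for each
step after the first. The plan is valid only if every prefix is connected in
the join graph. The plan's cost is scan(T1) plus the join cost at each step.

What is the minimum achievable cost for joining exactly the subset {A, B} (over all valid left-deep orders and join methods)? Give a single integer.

800

Selinger DP over subsets of {A,B}:
  {A}: scan cost=300, card=300
  {B}: scan cost=20, card=20
  {AB}: card=600; try (B,hash)→800, (A,nl_idx)→800, (A,merge)→3140, (B,merge)→3420, (A,hash)→5440, (A,nl)→6020 …(+1); best=800 via (B,hash)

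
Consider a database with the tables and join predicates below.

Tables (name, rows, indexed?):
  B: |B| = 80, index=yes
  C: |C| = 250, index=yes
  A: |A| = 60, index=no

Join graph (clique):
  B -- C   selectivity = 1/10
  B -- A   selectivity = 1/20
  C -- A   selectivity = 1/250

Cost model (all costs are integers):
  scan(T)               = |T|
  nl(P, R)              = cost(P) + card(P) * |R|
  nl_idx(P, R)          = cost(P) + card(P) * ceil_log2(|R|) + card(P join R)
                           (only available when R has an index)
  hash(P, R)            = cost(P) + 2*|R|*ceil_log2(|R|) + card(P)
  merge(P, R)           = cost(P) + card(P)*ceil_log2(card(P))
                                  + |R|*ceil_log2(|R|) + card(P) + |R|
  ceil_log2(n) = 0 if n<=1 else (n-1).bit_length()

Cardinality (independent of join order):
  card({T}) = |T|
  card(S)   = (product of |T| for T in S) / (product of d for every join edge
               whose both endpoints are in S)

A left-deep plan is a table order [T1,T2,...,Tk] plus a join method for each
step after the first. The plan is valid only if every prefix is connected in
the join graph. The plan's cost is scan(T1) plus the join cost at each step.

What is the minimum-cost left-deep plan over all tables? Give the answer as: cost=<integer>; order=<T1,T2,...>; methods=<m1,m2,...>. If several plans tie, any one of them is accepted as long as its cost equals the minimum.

cost=1044; order=A,C,B; methods=nl_idx,nl_idx

Selinger DP (subsets sized 1..n):
  {B}: scan cost=80, card=80
  {C}: scan cost=250, card=250
  {A}: scan cost=60, card=60
  {BC}: card=2000; try (B,hash)→1620, (C,nl_idx)→2720, (C,merge)→2970, (B,merge)→3140, (B,nl_idx)→4000, (C,hash)→4160 …(+2); best=1620 via (B,hash)
  {AB}: card=240; try (B,nl_idx)→720, (A,hash)→880, (B,merge)→1120, (A,merge)→1140, (B,hash)→1240, (B,nl)→4860 …(+1); best=720 via (B,nl_idx)
  {AC}: card=60; try (C,nl_idx)→600, (A,hash)→1220, (C,merge)→2730, (A,merge)→2920, (C,hash)→4120, (C,nl)→15060 …(+1); best=600 via (C,nl_idx)
  {ABC}: card=24; try (B,nl_idx)→1044, (B,merge)→1660, (B,hash)→1780, (C,nl_idx)→2664, (A,hash)→4340, (C,hash)→4960 …(+5); best=1044 via (B,nl_idx)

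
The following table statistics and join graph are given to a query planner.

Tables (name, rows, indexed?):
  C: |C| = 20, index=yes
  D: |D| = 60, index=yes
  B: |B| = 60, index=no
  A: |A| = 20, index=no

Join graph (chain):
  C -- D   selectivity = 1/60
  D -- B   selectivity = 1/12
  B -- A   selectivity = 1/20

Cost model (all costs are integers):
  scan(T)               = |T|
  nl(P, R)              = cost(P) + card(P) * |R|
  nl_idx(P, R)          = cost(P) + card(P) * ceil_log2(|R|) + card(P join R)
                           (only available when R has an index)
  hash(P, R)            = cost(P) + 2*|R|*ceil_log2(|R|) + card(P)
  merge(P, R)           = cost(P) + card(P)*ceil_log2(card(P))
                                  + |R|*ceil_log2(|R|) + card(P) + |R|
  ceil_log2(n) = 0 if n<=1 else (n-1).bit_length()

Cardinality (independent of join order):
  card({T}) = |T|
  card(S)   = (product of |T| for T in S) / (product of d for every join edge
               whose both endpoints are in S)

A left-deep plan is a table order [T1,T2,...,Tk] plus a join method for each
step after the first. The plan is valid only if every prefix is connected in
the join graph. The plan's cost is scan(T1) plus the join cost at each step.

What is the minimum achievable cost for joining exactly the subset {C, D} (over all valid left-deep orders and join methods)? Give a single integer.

Selinger DP over subsets of {C,D}:
  {C}: scan cost=20, card=20
  {D}: scan cost=60, card=60
  {CD}: card=20; try (D,nl_idx)→160, (C,hash)→320, (C,nl_idx)→380, (D,merge)→560, (C,merge)→600, (D,hash)→760 …(+2); best=160 via (D,nl_idx)

160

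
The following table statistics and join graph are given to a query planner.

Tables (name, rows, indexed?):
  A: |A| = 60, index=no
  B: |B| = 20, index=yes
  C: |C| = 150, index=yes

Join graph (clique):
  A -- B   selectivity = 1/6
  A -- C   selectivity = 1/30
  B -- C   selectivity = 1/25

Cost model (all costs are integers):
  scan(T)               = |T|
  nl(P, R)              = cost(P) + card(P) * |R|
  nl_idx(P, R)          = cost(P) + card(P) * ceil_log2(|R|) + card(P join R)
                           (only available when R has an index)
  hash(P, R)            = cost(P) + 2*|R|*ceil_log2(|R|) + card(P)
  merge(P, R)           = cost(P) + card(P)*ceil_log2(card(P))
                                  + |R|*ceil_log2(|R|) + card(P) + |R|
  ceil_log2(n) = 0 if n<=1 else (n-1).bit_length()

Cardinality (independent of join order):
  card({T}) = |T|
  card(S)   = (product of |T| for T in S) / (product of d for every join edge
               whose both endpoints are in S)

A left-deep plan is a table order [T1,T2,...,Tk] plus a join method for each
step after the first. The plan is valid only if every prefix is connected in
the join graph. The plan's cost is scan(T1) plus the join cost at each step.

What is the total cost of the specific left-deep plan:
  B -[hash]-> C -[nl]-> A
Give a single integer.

step 1: scan B: cost=20, card=20
step 2: join C via hash
    card(P join C) = 20*150/(25) = 120
    cost = 20 + 2*150*8 + 20 = 2440
step 3: join A via nl
    card(P join A) = 120*60/(6*30) = 40
    cost = 2440 + 120*60 = 9640

9640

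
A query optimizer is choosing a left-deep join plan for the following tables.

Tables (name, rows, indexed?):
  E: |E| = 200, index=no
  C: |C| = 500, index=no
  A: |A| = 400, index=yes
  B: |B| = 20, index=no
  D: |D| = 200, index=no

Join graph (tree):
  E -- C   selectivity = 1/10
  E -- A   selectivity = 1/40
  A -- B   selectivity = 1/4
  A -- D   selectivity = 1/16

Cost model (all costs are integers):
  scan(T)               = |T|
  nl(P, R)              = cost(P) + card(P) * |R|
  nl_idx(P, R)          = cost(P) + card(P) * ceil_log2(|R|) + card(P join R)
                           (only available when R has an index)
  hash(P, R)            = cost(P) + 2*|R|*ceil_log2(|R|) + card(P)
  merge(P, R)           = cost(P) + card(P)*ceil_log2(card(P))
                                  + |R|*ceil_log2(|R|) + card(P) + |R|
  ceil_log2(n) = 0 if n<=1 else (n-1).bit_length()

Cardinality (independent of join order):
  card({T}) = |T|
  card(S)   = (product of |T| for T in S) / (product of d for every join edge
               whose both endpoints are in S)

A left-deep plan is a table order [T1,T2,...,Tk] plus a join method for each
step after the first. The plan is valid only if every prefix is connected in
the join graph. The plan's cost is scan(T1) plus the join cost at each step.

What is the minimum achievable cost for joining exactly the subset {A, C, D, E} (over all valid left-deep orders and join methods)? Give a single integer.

Selinger DP over subsets of {A,C,D,E}:
  {E}: scan cost=200, card=200
  {C}: scan cost=500, card=500
  {A}: scan cost=400, card=400
  {D}: scan cost=200, card=200
  {CE}: card=10000; try (E,hash)→4200, (C,merge)→7000, (E,merge)→7300, (C,hash)→9400, (C,nl)→100200, (E,nl)→100500; best=4200 via (E,hash)
  {AE}: card=2000; try (E,hash)→4000, (A,nl_idx)→4000, (A,merge)→6000, (E,merge)→6200, (A,hash)→7600, (A,nl)→80200 …(+1); best=4000 via (E,hash)
  {AD}: card=5000; try (D,hash)→4000, (A,merge)→6000, (D,merge)→6200, (A,nl_idx)→7000, (A,hash)→7600, (A,nl)→80200 …(+1); best=4000 via (D,hash)
  {ACE}: card=100000; try (C,hash)→15000, (A,hash)→21400, (C,merge)→33000, (A,merge)→158200, (A,nl_idx)→194200, (C,nl)→1004000 …(+1); best=15000 via (C,hash)
  {ADE}: card=25000; try (D,hash)→9200, (E,hash)→12200, (D,merge)→29800, (E,merge)→75800, (D,nl)→404000, (E,nl)→1004000; best=9200 via (D,hash)
  {ACDE}: card=1250000; try (C,hash)→43200, (D,hash)→118200, (C,merge)→414200, (D,merge)→1816800, (C,nl)→12509200, (D,nl)→20015000; best=43200 via (C,hash)

43200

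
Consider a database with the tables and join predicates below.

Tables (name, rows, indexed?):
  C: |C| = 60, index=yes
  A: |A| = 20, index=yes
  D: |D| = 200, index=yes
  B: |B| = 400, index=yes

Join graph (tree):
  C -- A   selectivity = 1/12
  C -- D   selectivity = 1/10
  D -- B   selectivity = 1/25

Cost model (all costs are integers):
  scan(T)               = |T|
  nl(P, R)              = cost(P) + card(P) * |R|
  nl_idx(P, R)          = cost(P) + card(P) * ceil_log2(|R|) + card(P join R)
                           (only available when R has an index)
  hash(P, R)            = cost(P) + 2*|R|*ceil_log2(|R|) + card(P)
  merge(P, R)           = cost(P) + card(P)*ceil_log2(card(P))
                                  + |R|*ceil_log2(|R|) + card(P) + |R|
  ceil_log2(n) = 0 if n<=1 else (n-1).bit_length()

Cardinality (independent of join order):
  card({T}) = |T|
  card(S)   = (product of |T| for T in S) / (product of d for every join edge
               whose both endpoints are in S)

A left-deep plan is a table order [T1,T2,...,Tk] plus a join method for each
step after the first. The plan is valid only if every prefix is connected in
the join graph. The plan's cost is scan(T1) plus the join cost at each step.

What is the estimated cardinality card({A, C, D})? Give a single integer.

Tables in S: A(20), C(60), D(200)
Edges inside S: C-A(d=12), C-D(d=10)
numerator = 20 * 60 * 200 = 240000
denominator = 12 * 10 = 120
card(S) = 240000 / 120 = 2000

2000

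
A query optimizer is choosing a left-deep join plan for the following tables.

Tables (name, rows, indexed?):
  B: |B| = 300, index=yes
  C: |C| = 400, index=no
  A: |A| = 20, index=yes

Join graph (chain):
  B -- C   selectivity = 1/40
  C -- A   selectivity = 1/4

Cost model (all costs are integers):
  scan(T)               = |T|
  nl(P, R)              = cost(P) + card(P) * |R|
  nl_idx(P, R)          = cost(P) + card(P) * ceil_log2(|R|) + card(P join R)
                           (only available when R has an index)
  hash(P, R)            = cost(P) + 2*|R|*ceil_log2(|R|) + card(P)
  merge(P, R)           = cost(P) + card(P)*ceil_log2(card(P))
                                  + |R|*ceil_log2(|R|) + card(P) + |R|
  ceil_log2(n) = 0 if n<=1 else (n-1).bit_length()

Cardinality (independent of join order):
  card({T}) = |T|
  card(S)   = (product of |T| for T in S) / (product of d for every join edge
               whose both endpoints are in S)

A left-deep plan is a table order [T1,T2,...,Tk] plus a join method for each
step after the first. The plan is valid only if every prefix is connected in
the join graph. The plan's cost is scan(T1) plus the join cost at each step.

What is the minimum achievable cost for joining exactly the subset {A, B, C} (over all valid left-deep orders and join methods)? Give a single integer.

8400

Selinger DP over subsets of {A,B,C}:
  {B}: scan cost=300, card=300
  {C}: scan cost=400, card=400
  {A}: scan cost=20, card=20
  {BC}: card=3000; try (B,hash)→6200, (B,nl_idx)→7000, (C,merge)→7300, (B,merge)→7400, (C,hash)→7800, (C,nl)→120300 …(+1); best=6200 via (B,hash)
  {AC}: card=2000; try (A,hash)→1000, (C,merge)→4140, (A,nl_idx)→4400, (A,merge)→4520, (C,hash)→7240, (C,nl)→8020 …(+1); best=1000 via (A,hash)
  {ABC}: card=15000; try (B,hash)→8400, (A,hash)→9400, (B,merge)→28000, (B,nl_idx)→34000, (A,nl_idx)→36200, (A,merge)→45320 …(+2); best=8400 via (B,hash)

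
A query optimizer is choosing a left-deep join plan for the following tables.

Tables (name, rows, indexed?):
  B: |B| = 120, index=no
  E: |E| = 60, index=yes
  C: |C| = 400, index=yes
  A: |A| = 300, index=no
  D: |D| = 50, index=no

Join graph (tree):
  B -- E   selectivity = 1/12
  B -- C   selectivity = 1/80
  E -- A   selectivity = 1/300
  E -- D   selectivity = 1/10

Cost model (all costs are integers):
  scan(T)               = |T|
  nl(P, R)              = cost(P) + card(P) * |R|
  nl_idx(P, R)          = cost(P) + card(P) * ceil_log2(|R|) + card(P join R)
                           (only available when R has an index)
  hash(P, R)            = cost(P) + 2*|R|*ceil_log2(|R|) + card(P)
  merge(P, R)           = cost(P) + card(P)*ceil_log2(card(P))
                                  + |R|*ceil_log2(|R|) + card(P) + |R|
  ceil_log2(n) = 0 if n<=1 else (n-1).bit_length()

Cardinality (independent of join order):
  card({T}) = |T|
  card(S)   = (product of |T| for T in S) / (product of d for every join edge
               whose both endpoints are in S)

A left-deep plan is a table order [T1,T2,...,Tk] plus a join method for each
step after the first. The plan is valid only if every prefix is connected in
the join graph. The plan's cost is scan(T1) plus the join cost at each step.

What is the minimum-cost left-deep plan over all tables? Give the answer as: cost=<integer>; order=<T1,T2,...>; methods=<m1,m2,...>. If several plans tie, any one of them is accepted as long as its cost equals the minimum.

cost=14100; order=A,E,B,C,D; methods=hash,merge,hash,hash

Selinger DP (subsets sized 1..n):
  {B}: scan cost=120, card=120
  {E}: scan cost=60, card=60
  {C}: scan cost=400, card=400
  {A}: scan cost=300, card=300
  {D}: scan cost=50, card=50
  {BE}: card=600; try (E,hash)→960, (E,nl_idx)→1440, (B,merge)→1440, (E,merge)→1500, (B,hash)→1800, (B,nl)→7260 …(+1); best=960 via (E,hash)
  {BC}: card=600; try (C,nl_idx)→1800, (B,hash)→2480, (C,merge)→5080, (B,merge)→5360, (C,hash)→7440, (C,nl)→48120 …(+1); best=1800 via (C,nl_idx)
  {AE}: card=60; try (E,hash)→1320, (E,nl_idx)→2160, (A,merge)→3480, (E,merge)→3720, (A,hash)→5520, (A,nl)→18060 …(+1); best=1320 via (E,hash)
  {DE}: card=300; try (E,nl_idx)→650, (D,hash)→720, (E,hash)→820, (E,merge)→820, (D,merge)→830, (E,nl)→3050 …(+1); best=650 via (E,nl_idx)
  {BCE}: card=3000; try (E,hash)→3120, (E,nl_idx)→8400, (C,hash)→8760, (E,merge)→8820, (C,nl_idx)→9360, (C,merge)→11560 …(+2); best=3120 via (E,hash)
  {ABE}: card=600; try (B,merge)→2700, (B,hash)→3060, (A,hash)→6960, (B,nl)→8520, (A,merge)→10560, (A,nl)→180960; best=2700 via (B,merge)
  {BDE}: card=3000; try (D,hash)→2160, (B,hash)→2630, (B,merge)→4610, (D,merge)→7910, (D,nl)→30960, (B,nl)→36650; best=2160 via (D,hash)
  {ADE}: card=300; try (D,hash)→1980, (D,merge)→2090, (D,nl)→4320, (A,hash)→6350, (A,merge)→6650, (A,nl)→90650; best=1980 via (D,hash)
  {ABCE}: card=3000; try (C,hash)→10500, (C,nl_idx)→11100, (A,hash)→11520, (C,merge)→13300, (A,merge)→45120, (C,nl)→242700 …(+1); best=10500 via (C,hash)
  {BCDE}: card=15000; try (D,hash)→6720, (C,hash)→12360, (D,merge)→42470, (C,nl_idx)→44160, (C,merge)→45160, (D,nl)→153120 …(+1); best=6720 via (D,hash)
  {ABDE}: card=3000; try (D,hash)→3900, (B,hash)→3960, (B,merge)→5940, (D,merge)→9650, (A,hash)→10560, (D,nl)→32700 …(+3); best=3900 via (D,hash)
  {ABCDE}: card=15000; try (D,hash)→14100, (C,hash)→14100, (A,hash)→27120, (C,nl_idx)→45900, (C,merge)→46900, (D,merge)→49850 …(+4); best=14100 via (D,hash)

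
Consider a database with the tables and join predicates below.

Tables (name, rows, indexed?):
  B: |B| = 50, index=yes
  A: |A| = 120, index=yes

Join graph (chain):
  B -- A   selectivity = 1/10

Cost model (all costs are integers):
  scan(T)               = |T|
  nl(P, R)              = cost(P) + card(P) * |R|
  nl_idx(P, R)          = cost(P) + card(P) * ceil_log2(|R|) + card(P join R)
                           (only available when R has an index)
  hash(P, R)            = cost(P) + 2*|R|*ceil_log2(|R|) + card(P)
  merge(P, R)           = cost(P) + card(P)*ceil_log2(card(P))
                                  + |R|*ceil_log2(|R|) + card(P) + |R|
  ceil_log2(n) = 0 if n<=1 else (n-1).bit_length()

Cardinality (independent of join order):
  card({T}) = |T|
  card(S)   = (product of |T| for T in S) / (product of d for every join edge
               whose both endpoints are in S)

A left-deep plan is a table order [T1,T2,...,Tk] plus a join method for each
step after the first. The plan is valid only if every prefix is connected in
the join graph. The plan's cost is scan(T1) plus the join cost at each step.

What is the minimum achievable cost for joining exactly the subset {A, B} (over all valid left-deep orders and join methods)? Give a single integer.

Selinger DP over subsets of {A,B}:
  {B}: scan cost=50, card=50
  {A}: scan cost=120, card=120
  {AB}: card=600; try (B,hash)→840, (A,nl_idx)→1000, (A,merge)→1360, (B,merge)→1430, (B,nl_idx)→1440, (A,hash)→1780 …(+2); best=840 via (B,hash)

840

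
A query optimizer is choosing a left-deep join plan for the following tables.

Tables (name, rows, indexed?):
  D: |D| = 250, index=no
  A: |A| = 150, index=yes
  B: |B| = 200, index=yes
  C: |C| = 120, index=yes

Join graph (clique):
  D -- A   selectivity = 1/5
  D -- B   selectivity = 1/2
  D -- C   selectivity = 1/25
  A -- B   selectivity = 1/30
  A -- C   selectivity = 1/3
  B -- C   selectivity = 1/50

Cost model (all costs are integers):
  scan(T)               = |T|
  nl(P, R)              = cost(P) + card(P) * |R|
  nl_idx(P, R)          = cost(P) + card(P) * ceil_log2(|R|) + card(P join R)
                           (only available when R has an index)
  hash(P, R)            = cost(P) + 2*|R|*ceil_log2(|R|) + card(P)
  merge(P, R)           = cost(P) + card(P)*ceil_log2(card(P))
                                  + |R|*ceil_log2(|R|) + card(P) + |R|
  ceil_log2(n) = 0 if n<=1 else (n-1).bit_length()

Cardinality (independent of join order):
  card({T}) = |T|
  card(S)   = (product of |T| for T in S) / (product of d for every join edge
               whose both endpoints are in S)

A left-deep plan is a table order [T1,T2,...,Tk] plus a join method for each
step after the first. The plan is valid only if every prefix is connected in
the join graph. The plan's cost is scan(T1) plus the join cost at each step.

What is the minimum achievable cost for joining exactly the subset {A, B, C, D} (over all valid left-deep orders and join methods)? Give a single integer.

Selinger DP over subsets of {A,B,C,D}:
  {D}: scan cost=250, card=250
  {A}: scan cost=150, card=150
  {B}: scan cost=200, card=200
  {C}: scan cost=120, card=120
  {AD}: card=7500; try (A,hash)→2900, (D,merge)→3750, (A,merge)→3850, (D,hash)→4300, (A,nl_idx)→9750, (D,nl)→37650 …(+1); best=2900 via (A,hash)
  {BD}: card=25000; try (B,hash)→3700, (D,merge)→4250, (B,merge)→4300, (D,hash)→4400, (B,nl_idx)→27250, (D,nl)→50200 …(+1); best=3700 via (B,hash)
  {CD}: card=1200; try (C,hash)→2180, (C,nl_idx)→3200, (D,merge)→3330, (C,merge)→3460, (D,hash)→4240, (D,nl)→30120 …(+1); best=2180 via (C,hash)
  {AB}: card=1000; try (B,nl_idx)→2350, (A,hash)→2800, (A,nl_idx)→2800, (B,merge)→3300, (A,merge)→3350, (B,hash)→3500 …(+2); best=2350 via (B,nl_idx)
  {AC}: card=6000; try (C,hash)→1980, (A,merge)→2430, (C,merge)→2460, (A,hash)→2640, (A,nl_idx)→7080, (C,nl_idx)→7200 …(+2); best=1980 via (C,hash)
  {BC}: card=480; try (B,nl_idx)→1560, (C,hash)→2080, (C,nl_idx)→2080, (B,merge)→2880, (C,merge)→2960, (B,hash)→3440 …(+2); best=1560 via (B,nl_idx)
  {ABD}: card=25000; try (D,hash)→7350, (B,hash)→13600, (D,merge)→15600, (A,hash)→31100, (B,nl_idx)→87900, (B,merge)→109700 …(+5); best=7350 via (D,hash)
  {ACD}: card=12000; try (A,hash)→5780, (D,hash)→11980, (C,hash)→12080, (A,merge)→17930, (A,nl_idx)→23780, (C,nl_idx)→67400 …(+5); best=5780 via (A,hash)
  {BCD}: card=2400; try (D,hash)→6040, (B,hash)→6580, (D,merge)→8610, (B,nl_idx)→14180, (B,merge)→18380, (C,hash)→30380 …(+5); best=6040 via (D,hash)
  {ABC}: card=800; try (A,hash)→4440, (C,hash)→5030, (A,nl_idx)→6200, (A,merge)→7710, (C,nl_idx)→10150, (B,hash)→11180 …(+6); best=4440 via (A,hash)
  {ABCD}: card=800; try (D,hash)→9240, (A,hash)→10840, (D,merge)→15490, (B,hash)→20980, (A,nl_idx)→26040, (C,hash)→34030 …(+9); best=9240 via (D,hash)

9240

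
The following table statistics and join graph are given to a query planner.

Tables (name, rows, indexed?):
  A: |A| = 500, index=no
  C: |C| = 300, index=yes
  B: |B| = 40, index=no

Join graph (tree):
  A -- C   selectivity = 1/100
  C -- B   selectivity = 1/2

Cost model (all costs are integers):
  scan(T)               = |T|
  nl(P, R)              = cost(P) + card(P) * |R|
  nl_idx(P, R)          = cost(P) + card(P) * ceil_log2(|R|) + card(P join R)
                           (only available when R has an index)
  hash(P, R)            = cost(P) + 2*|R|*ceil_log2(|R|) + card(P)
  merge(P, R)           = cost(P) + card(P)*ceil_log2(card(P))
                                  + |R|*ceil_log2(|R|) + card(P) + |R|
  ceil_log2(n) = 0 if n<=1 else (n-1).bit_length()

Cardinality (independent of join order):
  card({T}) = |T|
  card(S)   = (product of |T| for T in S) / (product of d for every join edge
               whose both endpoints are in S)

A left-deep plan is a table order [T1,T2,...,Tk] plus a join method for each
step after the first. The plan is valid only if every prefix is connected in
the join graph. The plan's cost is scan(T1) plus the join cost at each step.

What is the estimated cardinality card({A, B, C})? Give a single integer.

Tables in S: A(500), B(40), C(300)
Edges inside S: A-C(d=100), C-B(d=2)
numerator = 500 * 40 * 300 = 6000000
denominator = 100 * 2 = 200
card(S) = 6000000 / 200 = 30000

30000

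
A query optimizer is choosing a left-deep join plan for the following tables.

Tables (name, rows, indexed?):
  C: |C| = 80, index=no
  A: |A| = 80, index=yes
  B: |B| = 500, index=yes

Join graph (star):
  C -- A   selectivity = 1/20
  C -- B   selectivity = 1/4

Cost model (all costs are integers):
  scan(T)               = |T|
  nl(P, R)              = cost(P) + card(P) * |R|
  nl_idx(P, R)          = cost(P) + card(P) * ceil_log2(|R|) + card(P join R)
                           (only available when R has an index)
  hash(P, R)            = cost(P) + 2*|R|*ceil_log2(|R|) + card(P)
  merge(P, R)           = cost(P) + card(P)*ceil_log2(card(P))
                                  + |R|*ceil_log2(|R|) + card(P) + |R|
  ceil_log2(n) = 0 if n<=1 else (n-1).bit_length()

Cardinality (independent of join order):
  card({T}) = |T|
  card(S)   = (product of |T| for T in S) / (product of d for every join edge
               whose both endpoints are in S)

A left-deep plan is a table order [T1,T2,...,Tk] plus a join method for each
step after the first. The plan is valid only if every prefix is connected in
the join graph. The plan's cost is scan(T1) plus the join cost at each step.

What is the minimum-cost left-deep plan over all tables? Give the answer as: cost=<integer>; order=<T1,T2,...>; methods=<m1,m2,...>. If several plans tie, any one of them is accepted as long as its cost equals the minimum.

cost=9160; order=C,A,B; methods=nl_idx,merge

Selinger DP (subsets sized 1..n):
  {C}: scan cost=80, card=80
  {A}: scan cost=80, card=80
  {B}: scan cost=500, card=500
  {AC}: card=320; try (A,nl_idx)→960, (C,hash)→1280, (A,hash)→1280, (C,merge)→1360, (A,merge)→1360, (C,nl)→6480 …(+1); best=960 via (A,nl_idx)
  {BC}: card=10000; try (C,hash)→2120, (B,merge)→5720, (C,merge)→6140, (B,hash)→9160, (B,nl_idx)→10800, (B,nl)→40080 …(+1); best=2120 via (C,hash)
  {ABC}: card=40000; try (B,merge)→9160, (B,hash)→10280, (A,hash)→13240, (B,nl_idx)→43840, (A,nl_idx)→112120, (A,merge)→152760 …(+2); best=9160 via (B,merge)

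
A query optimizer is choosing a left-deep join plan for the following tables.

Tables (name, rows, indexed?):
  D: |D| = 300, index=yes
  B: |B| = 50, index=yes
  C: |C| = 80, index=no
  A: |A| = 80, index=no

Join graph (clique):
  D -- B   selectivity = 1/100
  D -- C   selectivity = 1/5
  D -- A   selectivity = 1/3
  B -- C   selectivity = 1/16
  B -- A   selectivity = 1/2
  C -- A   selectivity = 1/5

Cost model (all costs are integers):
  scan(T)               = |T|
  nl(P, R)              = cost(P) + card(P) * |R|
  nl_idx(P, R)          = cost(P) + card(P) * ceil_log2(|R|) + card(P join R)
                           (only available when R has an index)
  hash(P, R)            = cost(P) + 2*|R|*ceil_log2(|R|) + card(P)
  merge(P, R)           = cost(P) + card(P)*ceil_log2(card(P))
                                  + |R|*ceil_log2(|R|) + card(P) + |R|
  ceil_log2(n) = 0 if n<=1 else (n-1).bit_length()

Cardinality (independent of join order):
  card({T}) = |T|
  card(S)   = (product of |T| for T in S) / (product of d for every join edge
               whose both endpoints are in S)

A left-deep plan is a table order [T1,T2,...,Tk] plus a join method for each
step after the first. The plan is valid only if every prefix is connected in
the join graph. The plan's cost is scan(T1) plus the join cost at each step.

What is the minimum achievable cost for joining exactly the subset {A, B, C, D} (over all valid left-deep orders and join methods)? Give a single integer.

Selinger DP over subsets of {A,B,C,D}:
  {D}: scan cost=300, card=300
  {B}: scan cost=50, card=50
  {C}: scan cost=80, card=80
  {A}: scan cost=80, card=80
  {BD}: card=150; try (D,nl_idx)→650, (B,hash)→1200, (B,nl_idx)→2250, (D,merge)→3400, (B,merge)→3650, (D,hash)→5500 …(+2); best=650 via (D,nl_idx)
  {CD}: card=4800; try (C,hash)→1720, (D,merge)→3720, (C,merge)→3940, (D,hash)→5560, (D,nl_idx)→5600, (D,nl)→24080 …(+1); best=1720 via (C,hash)
  {AD}: card=8000; try (A,hash)→1720, (D,merge)→3720, (A,merge)→3940, (D,hash)→5560, (D,nl_idx)→8800, (D,nl)→24080 …(+1); best=1720 via (A,hash)
  {BC}: card=250; try (B,hash)→760, (B,nl_idx)→810, (C,merge)→1040, (B,merge)→1070, (C,hash)→1220, (C,nl)→4050 …(+1); best=760 via (B,hash)
  {AB}: card=2000; try (B,hash)→760, (A,merge)→1040, (B,merge)→1070, (A,hash)→1220, (B,nl_idx)→2560, (A,nl)→4050 …(+1); best=760 via (B,hash)
  {AC}: card=1280; try (C,hash)→1280, (A,hash)→1280, (C,merge)→1360, (A,merge)→1360, (C,nl)→6480, (A,nl)→6480; best=1280 via (C,hash)
  {BCD}: card=150; try (C,hash)→1920, (C,merge)→2640, (D,nl_idx)→3160, (D,merge)→6010, (D,hash)→6410, (B,hash)→7120 …(+5); best=1920 via (C,hash)
  {ABD}: card=2000; try (A,hash)→1920, (A,merge)→2640, (D,hash)→8160, (B,hash)→10320, (A,nl)→12650, (D,nl_idx)→20760 …(+5); best=1920 via (A,hash)
  {ACD}: card=25600; try (A,hash)→7640, (D,hash)→7960, (C,hash)→10840, (D,merge)→19640, (D,nl_idx)→38400, (A,merge)→69560 …(+4); best=7640 via (A,hash)
  {ABC}: card=2000; try (A,hash)→2130, (B,hash)→3160, (A,merge)→3650, (C,hash)→3880, (B,nl_idx)→10960, (B,merge)→16990 …(+4); best=2130 via (A,hash)
  {ABCD}: card=400; try (A,hash)→3190, (A,merge)→3910, (C,hash)→5040, (D,hash)→9530, (A,nl)→13920, (D,nl_idx)→20530 …(+8); best=3190 via (A,hash)

3190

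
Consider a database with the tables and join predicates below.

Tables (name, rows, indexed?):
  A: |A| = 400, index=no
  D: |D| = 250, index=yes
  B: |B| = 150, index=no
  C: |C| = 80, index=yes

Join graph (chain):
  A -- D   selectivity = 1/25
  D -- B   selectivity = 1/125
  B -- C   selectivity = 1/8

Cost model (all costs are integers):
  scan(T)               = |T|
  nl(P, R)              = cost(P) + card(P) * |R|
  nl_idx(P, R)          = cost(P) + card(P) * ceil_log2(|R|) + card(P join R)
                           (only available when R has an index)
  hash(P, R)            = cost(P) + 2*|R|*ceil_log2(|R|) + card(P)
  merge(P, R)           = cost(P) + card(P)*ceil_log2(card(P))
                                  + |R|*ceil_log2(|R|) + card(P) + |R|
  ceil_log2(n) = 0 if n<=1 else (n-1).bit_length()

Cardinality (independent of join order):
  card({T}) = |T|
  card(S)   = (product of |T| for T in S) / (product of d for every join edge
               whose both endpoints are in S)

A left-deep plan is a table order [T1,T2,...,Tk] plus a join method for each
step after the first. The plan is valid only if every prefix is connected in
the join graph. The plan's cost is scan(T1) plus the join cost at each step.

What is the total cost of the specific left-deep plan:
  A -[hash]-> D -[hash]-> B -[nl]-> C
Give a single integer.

step 1: scan A: cost=400, card=400
step 2: join D via hash
    card(P join D) = 400*250/(25) = 4000
    cost = 400 + 2*250*8 + 400 = 4800
step 3: join B via hash
    card(P join B) = 4000*150/(125) = 4800
    cost = 4800 + 2*150*8 + 4000 = 11200
step 4: join C via nl
    card(P join C) = 4800*80/(8) = 48000
    cost = 11200 + 4800*80 = 395200

395200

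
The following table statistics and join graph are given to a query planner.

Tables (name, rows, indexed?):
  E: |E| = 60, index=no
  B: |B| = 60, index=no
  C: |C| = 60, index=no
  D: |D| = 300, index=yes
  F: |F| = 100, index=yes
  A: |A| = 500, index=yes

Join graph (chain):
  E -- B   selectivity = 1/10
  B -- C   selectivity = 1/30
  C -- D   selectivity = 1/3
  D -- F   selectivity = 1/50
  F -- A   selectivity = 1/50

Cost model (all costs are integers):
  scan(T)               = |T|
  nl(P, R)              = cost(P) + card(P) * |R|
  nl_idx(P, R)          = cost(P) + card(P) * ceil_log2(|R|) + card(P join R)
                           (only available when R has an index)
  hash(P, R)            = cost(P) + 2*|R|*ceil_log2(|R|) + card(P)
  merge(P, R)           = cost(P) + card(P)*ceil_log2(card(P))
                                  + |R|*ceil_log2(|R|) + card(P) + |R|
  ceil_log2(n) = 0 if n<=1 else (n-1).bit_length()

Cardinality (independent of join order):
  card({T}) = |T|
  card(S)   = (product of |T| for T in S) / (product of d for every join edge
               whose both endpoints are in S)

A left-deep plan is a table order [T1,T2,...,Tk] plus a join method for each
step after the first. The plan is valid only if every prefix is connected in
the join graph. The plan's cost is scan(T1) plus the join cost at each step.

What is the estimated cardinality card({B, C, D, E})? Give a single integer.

Tables in S: B(60), C(60), D(300), E(60)
Edges inside S: E-B(d=10), B-C(d=30), C-D(d=3)
numerator = 60 * 60 * 300 * 60 = 64800000
denominator = 10 * 30 * 3 = 900
card(S) = 64800000 / 900 = 72000

72000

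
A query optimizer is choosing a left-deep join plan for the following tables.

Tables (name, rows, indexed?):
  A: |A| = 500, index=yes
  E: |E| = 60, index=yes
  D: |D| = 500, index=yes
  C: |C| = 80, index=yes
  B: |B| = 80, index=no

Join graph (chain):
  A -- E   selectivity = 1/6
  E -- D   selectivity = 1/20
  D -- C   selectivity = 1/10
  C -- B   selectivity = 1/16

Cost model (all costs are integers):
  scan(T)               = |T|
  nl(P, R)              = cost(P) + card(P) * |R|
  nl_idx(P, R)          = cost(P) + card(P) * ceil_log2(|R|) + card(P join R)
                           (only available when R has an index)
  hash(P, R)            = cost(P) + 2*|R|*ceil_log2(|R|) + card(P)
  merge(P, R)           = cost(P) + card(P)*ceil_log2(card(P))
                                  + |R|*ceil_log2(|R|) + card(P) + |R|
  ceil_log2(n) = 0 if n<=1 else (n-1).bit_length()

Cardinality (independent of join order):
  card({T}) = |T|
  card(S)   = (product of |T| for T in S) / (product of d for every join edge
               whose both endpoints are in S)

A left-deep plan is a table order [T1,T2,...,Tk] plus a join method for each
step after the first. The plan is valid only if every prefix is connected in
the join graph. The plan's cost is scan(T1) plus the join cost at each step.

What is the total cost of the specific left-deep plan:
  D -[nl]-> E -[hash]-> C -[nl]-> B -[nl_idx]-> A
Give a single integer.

step 1: scan D: cost=500, card=500
step 2: join E via nl
    card(P join E) = 500*60/(20) = 1500
    cost = 500 + 500*60 = 30500
step 3: join C via hash
    card(P join C) = 1500*80/(10) = 12000
    cost = 30500 + 2*80*7 + 1500 = 33120
step 4: join B via nl
    card(P join B) = 12000*80/(16) = 60000
    cost = 33120 + 12000*80 = 993120
step 5: join A via nl_idx
    card(P join A) = 60000*500/(6) = 5000000
    cost = 993120 + 60000*9 + 5000000 = 6533120

6533120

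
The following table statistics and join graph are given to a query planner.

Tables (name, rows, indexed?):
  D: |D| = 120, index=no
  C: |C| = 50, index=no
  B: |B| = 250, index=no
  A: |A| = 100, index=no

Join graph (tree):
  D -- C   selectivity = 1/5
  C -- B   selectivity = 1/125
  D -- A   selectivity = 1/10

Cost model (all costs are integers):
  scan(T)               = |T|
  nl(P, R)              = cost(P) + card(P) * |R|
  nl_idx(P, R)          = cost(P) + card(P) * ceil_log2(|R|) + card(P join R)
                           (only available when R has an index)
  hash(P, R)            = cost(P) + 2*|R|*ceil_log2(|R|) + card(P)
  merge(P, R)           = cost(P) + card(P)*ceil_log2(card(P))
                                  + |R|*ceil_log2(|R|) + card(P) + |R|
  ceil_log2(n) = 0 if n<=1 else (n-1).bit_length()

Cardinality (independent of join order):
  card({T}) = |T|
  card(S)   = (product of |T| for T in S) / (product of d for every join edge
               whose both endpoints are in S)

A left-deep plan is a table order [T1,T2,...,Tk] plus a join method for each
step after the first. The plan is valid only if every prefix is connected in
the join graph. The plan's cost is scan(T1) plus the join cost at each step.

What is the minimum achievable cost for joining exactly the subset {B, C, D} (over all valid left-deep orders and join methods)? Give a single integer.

Selinger DP over subsets of {B,C,D}:
  {D}: scan cost=120, card=120
  {C}: scan cost=50, card=50
  {B}: scan cost=250, card=250
  {CD}: card=1200; try (C,hash)→840, (D,merge)→1360, (C,merge)→1430, (D,hash)→1780, (D,nl)→6050, (C,nl)→6120; best=840 via (C,hash)
  {BC}: card=100; try (C,hash)→1100, (B,merge)→2650, (C,merge)→2850, (B,hash)→4100, (B,nl)→12550, (C,nl)→12750; best=1100 via (C,hash)
  {BCD}: card=2400; try (D,merge)→2860, (D,hash)→2880, (B,hash)→6040, (D,nl)→13100, (B,merge)→17490, (B,nl)→300840; best=2860 via (D,merge)

2860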